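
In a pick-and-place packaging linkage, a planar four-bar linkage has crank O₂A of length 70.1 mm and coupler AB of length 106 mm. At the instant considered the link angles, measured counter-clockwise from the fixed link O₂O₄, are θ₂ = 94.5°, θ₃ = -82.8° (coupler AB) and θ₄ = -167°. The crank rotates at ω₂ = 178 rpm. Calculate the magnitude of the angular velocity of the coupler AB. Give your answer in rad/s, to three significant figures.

12.3

ω₂ = 18.64 rad/s (from 178 rpm).
Differentiating the loop-closure r₂e^{iθ₂}+r₃e^{iθ₃}=r₁+r₄e^{iθ₄} gives r₂ω₂e^{iθ₂}+r₃ω₃e^{iθ₃}=r₄ω₄e^{iθ₄}.
Eliminating the other unknown: ω₃ = r₂ω₂ sin(θ₄−θ₂) / [r₃ sin(θ₃−θ₄)].
Numerator sine = +0.98902; denominator sine = +0.99488.
Result = 0.0701·18.64·(+0.98902) / (0.106·(+0.99488)) = +12.254 rad/s; magnitude 12.254 rad/s.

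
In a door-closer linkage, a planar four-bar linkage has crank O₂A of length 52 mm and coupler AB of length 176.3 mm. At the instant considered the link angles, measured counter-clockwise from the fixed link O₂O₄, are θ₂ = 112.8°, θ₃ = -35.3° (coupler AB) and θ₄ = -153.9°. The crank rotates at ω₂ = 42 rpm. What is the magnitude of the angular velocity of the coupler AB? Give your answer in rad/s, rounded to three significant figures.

ω₂ = 4.398 rad/s (from 42 rpm).
Differentiating the loop-closure r₂e^{iθ₂}+r₃e^{iθ₃}=r₁+r₄e^{iθ₄} gives r₂ω₂e^{iθ₂}+r₃ω₃e^{iθ₃}=r₄ω₄e^{iθ₄}.
Eliminating the other unknown: ω₃ = r₂ω₂ sin(θ₄−θ₂) / [r₃ sin(θ₃−θ₄)].
Numerator sine = +0.99834; denominator sine = +0.87798.
Result = 0.052·4.398·(+0.99834) / (0.1763·(+0.87798)) = +1.4751 rad/s; magnitude 1.4751 rad/s.

1.48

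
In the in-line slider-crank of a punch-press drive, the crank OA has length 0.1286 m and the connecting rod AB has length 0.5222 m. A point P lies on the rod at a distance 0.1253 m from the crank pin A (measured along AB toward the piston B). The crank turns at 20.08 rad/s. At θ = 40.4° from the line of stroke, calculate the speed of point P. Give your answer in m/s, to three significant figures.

ω = 20.08 rad/s.  Crank-pin speed |V_A| = rω = 2.5823 m/s, perpendicular to OA.
Rod angle: sinφ = −(r/L) sinθ ⇒ φ = -9.184°; ω_rod = −rω cosθ/√(L²−r²sin²θ) = -3.8147 rad/s.
V_P = V_A + ω_rod × AP, with AP = 0.1253 m along the rod.
Components: V_Px = −rω sinθ − a·ω_rod·sinφ = -1.7499 m/s;  V_Py = rω cosθ + a·ω_rod·cosφ = +1.4947 m/s.
|V_P| = √(V_Px² + V_Py²) = 2.3014 m/s.

2.30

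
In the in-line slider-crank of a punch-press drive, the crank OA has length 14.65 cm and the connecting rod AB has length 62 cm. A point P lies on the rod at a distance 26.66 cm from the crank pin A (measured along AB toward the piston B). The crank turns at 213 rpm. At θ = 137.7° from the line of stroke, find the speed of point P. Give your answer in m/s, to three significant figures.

ω = 22.31 rad/s.  Crank-pin speed |V_A| = rω = 3.2677 m/s, perpendicular to OA.
Rod angle: sinφ = −(r/L) sinθ ⇒ φ = -9.150°; ω_rod = −rω cosθ/√(L²−r²sin²θ) = +3.9485 rad/s.
V_P = V_A + ω_rod × AP, with AP = 0.2666 m along the rod.
Components: V_Px = −rω sinθ − a·ω_rod·sinφ = -2.0318 m/s;  V_Py = rω cosθ + a·ω_rod·cosφ = -1.3776 m/s.
|V_P| = √(V_Px² + V_Py²) = 2.4548 m/s.

2.45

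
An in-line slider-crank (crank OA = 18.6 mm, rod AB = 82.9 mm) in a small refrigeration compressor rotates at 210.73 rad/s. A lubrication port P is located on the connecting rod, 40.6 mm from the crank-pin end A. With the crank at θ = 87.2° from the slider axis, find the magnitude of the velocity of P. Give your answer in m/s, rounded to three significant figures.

3.94

ω = 210.7 rad/s.  Crank-pin speed |V_A| = rω = 3.9196 m/s, perpendicular to OA.
Rod angle: sinφ = −(r/L) sinθ ⇒ φ = -12.950°; ω_rod = −rω cosθ/√(L²−r²sin²θ) = -2.3699 rad/s.
V_P = V_A + ω_rod × AP, with AP = 0.0406 m along the rod.
Components: V_Px = −rω sinθ − a·ω_rod·sinφ = -3.9365 m/s;  V_Py = rω cosθ + a·ω_rod·cosφ = +0.097698 m/s.
|V_P| = √(V_Px² + V_Py²) = 3.9377 m/s.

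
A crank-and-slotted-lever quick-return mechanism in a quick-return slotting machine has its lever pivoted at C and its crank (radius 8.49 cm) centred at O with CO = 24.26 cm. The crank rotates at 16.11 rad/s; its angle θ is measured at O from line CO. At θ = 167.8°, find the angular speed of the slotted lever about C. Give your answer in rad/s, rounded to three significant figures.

8.07

ω = 16.11 rad/s
Crank pin A relative to C: A = (d + r cosθ, r sinθ); lever angle φ = atan2(r sinθ, d + r cosθ).
Differentiating tanφ: φ̇ = rω(d cosθ + r)/(d² + r² + 2dr cosθ).
d² + r² + 2dr cosθ = |CA|² = 0.0257996 m²;  d cosθ + r = -0.15222 m.
|ω_lever| = |0.0849·16.11·-0.15222| / 0.0257996 = 8.0698 rad/s.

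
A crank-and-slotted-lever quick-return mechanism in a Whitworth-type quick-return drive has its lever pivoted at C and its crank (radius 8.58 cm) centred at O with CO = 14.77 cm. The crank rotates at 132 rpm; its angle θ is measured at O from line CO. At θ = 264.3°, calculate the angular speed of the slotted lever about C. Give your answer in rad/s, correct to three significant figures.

ω = 13.82 rad/s (from 132 rpm).
Crank pin A relative to C: A = (d + r cosθ, r sinθ); lever angle φ = atan2(r sinθ, d + r cosθ).
Differentiating tanφ: φ̇ = rω(d cosθ + r)/(d² + r² + 2dr cosθ).
d² + r² + 2dr cosθ = |CA|² = 0.0266596 m²;  d cosθ + r = +0.07113 m.
|ω_lever| = |0.0858·13.82·+0.07113| / 0.0266596 = 3.1644 rad/s.

3.16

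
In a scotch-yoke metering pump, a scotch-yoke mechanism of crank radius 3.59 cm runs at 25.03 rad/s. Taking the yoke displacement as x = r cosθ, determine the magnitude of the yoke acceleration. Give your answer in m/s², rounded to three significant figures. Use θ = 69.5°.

7.88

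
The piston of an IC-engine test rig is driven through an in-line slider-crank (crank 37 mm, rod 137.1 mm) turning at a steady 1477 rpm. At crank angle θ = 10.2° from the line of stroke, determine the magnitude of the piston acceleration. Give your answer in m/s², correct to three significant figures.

ω = 2π·1477/60 = 154.7 rad/s
x(θ) = r cosθ + √(L² − r² sin²θ); with ω constant, a = ω²·d²x/dθ².
d²x/dθ² = −r cosθ − r²(cos2θ)/√u − r⁴ sin²2θ/(4u^{3/2}),  u = L² − r² sin²θ = 0.0187535 m².
Substituting r = 0.037 m, L = 0.1371 m, θ = 10.2°: d²x/dθ² = -0.045807 m.
a = ω²·d²x/dθ² = (154.7)²·(-0.045807) = -1095.9 m/s²;  |a| = 1095.9 m/s².

1100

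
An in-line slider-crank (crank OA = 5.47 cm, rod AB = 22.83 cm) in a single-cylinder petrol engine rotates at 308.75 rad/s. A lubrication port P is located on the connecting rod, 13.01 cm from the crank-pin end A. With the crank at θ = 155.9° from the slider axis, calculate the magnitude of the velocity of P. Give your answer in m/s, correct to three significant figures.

8.96

ω = 308.8 rad/s.  Crank-pin speed |V_A| = rω = 16.889 m/s, perpendicular to OA.
Rod angle: sinφ = −(r/L) sinθ ⇒ φ = -5.615°; ω_rod = −rω cosθ/√(L²−r²sin²θ) = +67.853 rad/s.
V_P = V_A + ω_rod × AP, with AP = 0.1301 m along the rod.
Components: V_Px = −rω sinθ − a·ω_rod·sinφ = -6.0325 m/s;  V_Py = rω cosθ + a·ω_rod·cosφ = -6.6312 m/s.
|V_P| = √(V_Px² + V_Py²) = 8.9646 m/s.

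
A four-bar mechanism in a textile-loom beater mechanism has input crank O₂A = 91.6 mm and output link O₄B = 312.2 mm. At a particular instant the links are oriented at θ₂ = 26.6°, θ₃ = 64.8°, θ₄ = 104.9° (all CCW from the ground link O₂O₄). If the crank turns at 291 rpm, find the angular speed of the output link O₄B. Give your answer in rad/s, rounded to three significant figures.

8.58

ω₂ = 30.47 rad/s (from 291 rpm).
Differentiating the loop-closure r₂e^{iθ₂}+r₃e^{iθ₃}=r₁+r₄e^{iθ₄} gives r₂ω₂e^{iθ₂}+r₃ω₃e^{iθ₃}=r₄ω₄e^{iθ₄}.
Eliminating the other unknown: ω₄ = r₂ω₂ sin(θ₂−θ₃) / [r₄ sin(θ₄−θ₃)].
Numerator sine = -0.61841; denominator sine = +0.64412.
Result = 0.0916·30.47·(-0.61841) / (0.3122·(+0.64412)) = -8.584 rad/s; magnitude 8.584 rad/s.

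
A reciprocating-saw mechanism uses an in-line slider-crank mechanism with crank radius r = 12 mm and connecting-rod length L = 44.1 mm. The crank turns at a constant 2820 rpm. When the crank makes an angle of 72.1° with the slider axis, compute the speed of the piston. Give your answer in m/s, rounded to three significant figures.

ω = 2π·2820/60 = 295.3 rad/s
For an in-line slider-crank, x = r cosθ + √(L² − r² sin²θ), so v = −rω sinθ·[1 + r cosθ/√(L² − r² sin²θ)].
With r = 0.012 m, L = 0.0441 m, θ = 72.1°: √(L² − r² sin²θ) = 0.042596 m.
v = −0.012·295.3·0.95159·[1 + 0.012·0.30736/0.042596] = -3.6642 m/s.
|v| = 3.6642 m/s.

3.66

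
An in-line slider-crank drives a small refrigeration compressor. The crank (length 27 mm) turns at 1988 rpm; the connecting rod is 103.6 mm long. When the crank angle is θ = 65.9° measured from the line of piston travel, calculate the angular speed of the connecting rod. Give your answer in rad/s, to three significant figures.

22.8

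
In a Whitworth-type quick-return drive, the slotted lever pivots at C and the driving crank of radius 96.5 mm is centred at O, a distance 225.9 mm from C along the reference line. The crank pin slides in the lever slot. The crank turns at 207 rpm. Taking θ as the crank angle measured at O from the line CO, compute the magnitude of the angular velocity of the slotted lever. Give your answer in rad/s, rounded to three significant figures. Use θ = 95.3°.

ω = 21.68 rad/s (from 207 rpm).
Crank pin A relative to C: A = (d + r cosθ, r sinθ); lever angle φ = atan2(r sinθ, d + r cosθ).
Differentiating tanφ: φ̇ = rω(d cosθ + r)/(d² + r² + 2dr cosθ).
d² + r² + 2dr cosθ = |CA|² = 0.0563158 m²;  d cosθ + r = +0.075633 m.
|ω_lever| = |0.0965·21.68·+0.075633| / 0.0563158 = 2.8094 rad/s.

2.81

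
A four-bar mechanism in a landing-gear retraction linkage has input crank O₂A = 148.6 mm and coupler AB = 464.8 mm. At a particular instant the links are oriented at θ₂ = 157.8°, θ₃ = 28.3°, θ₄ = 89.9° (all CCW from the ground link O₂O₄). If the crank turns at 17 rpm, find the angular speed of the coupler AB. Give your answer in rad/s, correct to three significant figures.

0.599

ω₂ = 1.78 rad/s (from 17 rpm).
Differentiating the loop-closure r₂e^{iθ₂}+r₃e^{iθ₃}=r₁+r₄e^{iθ₄} gives r₂ω₂e^{iθ₂}+r₃ω₃e^{iθ₃}=r₄ω₄e^{iθ₄}.
Eliminating the other unknown: ω₃ = r₂ω₂ sin(θ₄−θ₂) / [r₃ sin(θ₃−θ₄)].
Numerator sine = -0.92653; denominator sine = -0.87965.
Result = 0.1486·1.78·(-0.92653) / (0.4648·(-0.87965)) = +0.59949 rad/s; magnitude 0.59949 rad/s.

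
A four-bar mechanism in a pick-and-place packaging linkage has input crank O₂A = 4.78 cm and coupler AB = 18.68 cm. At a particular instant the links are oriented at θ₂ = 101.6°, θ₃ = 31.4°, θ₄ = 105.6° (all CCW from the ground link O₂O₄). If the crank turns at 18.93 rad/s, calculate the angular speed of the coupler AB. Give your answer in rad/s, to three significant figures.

ω₂ = 18.93 rad/s
Differentiating the loop-closure r₂e^{iθ₂}+r₃e^{iθ₃}=r₁+r₄e^{iθ₄} gives r₂ω₂e^{iθ₂}+r₃ω₃e^{iθ₃}=r₄ω₄e^{iθ₄}.
Eliminating the other unknown: ω₃ = r₂ω₂ sin(θ₄−θ₂) / [r₃ sin(θ₃−θ₄)].
Numerator sine = +0.06976; denominator sine = -0.96222.
Result = 0.0478·18.93·(+0.06976) / (0.1868·(-0.96222)) = -0.35117 rad/s; magnitude 0.35117 rad/s.

0.351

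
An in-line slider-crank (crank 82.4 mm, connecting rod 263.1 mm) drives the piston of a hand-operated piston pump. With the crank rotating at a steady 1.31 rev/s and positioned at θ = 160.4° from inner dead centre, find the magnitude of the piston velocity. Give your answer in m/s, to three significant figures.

ω = 2π·1.31 = 8.231 rad/s
For an in-line slider-crank, x = r cosθ + √(L² − r² sin²θ), so v = −rω sinθ·[1 + r cosθ/√(L² − r² sin²θ)].
With r = 0.0824 m, L = 0.2631 m, θ = 160.4°: √(L² − r² sin²θ) = 0.26164 m.
v = −0.0824·8.231·0.33545·[1 + 0.0824·-0.94206/0.26164] = -0.16001 m/s.
|v| = 0.16001 m/s.

0.160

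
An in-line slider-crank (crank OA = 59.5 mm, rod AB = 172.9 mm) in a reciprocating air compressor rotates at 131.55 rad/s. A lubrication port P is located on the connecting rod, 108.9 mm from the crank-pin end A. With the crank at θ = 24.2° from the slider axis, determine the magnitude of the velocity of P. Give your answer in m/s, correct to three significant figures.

ω = 131.6 rad/s.  Crank-pin speed |V_A| = rω = 7.8272 m/s, perpendicular to OA.
Rod angle: sinφ = −(r/L) sinθ ⇒ φ = -8.110°; ω_rod = −rω cosθ/√(L²−r²sin²θ) = -41.709 rad/s.
V_P = V_A + ω_rod × AP, with AP = 0.1089 m along the rod.
Components: V_Px = −rω sinθ − a·ω_rod·sinφ = -3.8493 m/s;  V_Py = rω cosθ + a·ω_rod·cosφ = +2.6427 m/s.
|V_P| = √(V_Px² + V_Py²) = 4.6691 m/s.

4.67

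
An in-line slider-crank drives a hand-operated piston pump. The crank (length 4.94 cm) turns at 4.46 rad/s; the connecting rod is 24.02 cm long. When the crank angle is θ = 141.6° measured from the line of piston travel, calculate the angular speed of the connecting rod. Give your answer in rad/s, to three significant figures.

ω = 4.46 rad/s
The rod makes angle φ with the slider axis where L sinφ = r sinθ; differentiating, L cosφ·φ̇ = r ω cosθ.
L cosφ = √(L² − r² sin²θ) = 0.23823 m.
|ω_rod| = r ω |cosθ| / √(L² − r² sin²θ) = 0.0494·4.46·0.78369/0.23823 = 0.72478 rad/s.

0.725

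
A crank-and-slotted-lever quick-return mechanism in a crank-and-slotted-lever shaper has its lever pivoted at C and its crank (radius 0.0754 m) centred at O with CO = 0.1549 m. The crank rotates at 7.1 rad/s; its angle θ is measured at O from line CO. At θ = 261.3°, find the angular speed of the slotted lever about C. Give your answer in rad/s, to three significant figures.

1.06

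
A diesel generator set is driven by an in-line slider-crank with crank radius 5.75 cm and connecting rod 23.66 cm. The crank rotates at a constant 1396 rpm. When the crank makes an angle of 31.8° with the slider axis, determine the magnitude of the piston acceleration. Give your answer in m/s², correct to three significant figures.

ω = 2π·1396/60 = 146.2 rad/s
x(θ) = r cosθ + √(L² − r² sin²θ); with ω constant, a = ω²·d²x/dθ².
d²x/dθ² = −r cosθ − r²(cos2θ)/√u − r⁴ sin²2θ/(4u^{3/2}),  u = L² − r² sin²θ = 0.0550615 m².
Substituting r = 0.0575 m, L = 0.2366 m, θ = 31.8°: d²x/dθ² = -0.055303 m.
a = ω²·d²x/dθ² = (146.2)²·(-0.055303) = -1181.9 m/s²;  |a| = 1181.9 m/s².

1180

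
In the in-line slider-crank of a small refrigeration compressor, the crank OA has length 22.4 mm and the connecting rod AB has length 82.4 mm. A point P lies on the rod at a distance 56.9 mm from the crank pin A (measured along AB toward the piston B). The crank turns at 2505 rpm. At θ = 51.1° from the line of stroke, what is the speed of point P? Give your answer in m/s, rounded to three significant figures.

5.25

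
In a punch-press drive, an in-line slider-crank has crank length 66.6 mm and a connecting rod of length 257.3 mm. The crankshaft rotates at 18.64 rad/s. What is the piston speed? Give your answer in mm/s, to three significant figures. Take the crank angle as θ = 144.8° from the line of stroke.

563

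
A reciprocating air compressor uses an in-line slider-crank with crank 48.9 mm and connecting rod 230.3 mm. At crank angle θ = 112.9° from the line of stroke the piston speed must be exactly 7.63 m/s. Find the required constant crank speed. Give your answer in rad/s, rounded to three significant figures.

For an in-line slider-crank, |v_piston| = rω|sinθ|·[1 + r cosθ/√(L² − r² sin²θ)].
With r = 0.0489 m, L = 0.2303 m, θ = 112.9°: the bracketed kinematic factor |dx/dθ| = 0.041251 m.
ω = v/|dx/dθ| = 7.63/0.041251 = 184.97 rad/s.

185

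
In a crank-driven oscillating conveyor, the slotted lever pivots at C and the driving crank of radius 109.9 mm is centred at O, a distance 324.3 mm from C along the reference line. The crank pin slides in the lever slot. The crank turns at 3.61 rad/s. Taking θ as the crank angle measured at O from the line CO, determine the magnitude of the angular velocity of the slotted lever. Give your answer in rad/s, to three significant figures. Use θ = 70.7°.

ω = 3.61 rad/s
Crank pin A relative to C: A = (d + r cosθ, r sinθ); lever angle φ = atan2(r sinθ, d + r cosθ).
Differentiating tanφ: φ̇ = rω(d cosθ + r)/(d² + r² + 2dr cosθ).
d² + r² + 2dr cosθ = |CA|² = 0.140808 m²;  d cosθ + r = +0.21709 m.
|ω_lever| = |0.1099·3.61·+0.21709| / 0.140808 = 0.61166 rad/s.

0.612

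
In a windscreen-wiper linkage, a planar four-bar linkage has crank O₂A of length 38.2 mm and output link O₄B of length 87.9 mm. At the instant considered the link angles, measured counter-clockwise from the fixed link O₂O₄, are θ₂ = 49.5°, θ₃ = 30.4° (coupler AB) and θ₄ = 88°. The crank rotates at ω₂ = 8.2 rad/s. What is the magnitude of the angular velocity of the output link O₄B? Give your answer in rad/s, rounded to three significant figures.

ω₂ = 8.2 rad/s
Differentiating the loop-closure r₂e^{iθ₂}+r₃e^{iθ₃}=r₁+r₄e^{iθ₄} gives r₂ω₂e^{iθ₂}+r₃ω₃e^{iθ₃}=r₄ω₄e^{iθ₄}.
Eliminating the other unknown: ω₄ = r₂ω₂ sin(θ₂−θ₃) / [r₄ sin(θ₄−θ₃)].
Numerator sine = +0.32722; denominator sine = +0.84433.
Result = 0.0382·8.2·(+0.32722) / (0.0879·(+0.84433)) = +1.3811 rad/s; magnitude 1.3811 rad/s.

1.38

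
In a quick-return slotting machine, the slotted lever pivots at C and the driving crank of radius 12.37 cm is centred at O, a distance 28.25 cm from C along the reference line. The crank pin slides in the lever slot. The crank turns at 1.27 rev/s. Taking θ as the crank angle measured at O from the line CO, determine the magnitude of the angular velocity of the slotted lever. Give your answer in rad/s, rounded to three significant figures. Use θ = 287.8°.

ω = 7.98 rad/s (from 1.27 rev/s).
Crank pin A relative to C: A = (d + r cosθ, r sinθ); lever angle φ = atan2(r sinθ, d + r cosθ).
Differentiating tanφ: φ̇ = rω(d cosθ + r)/(d² + r² + 2dr cosθ).
d² + r² + 2dr cosθ = |CA|² = 0.116473 m²;  d cosθ + r = +0.21006 m.
|ω_lever| = |0.1237·7.98·+0.21006| / 0.116473 = 1.7802 rad/s.

1.78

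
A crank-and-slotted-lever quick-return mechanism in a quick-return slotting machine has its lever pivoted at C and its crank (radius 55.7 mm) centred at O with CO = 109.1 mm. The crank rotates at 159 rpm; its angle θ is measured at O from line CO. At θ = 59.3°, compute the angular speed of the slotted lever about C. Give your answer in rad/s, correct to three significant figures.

4.87

ω = 16.65 rad/s (from 159 rpm).
Crank pin A relative to C: A = (d + r cosθ, r sinθ); lever angle φ = atan2(r sinθ, d + r cosθ).
Differentiating tanφ: φ̇ = rω(d cosθ + r)/(d² + r² + 2dr cosθ).
d² + r² + 2dr cosθ = |CA|² = 0.0212103 m²;  d cosθ + r = +0.1114 m.
|ω_lever| = |0.0557·16.65·+0.1114| / 0.0212103 = 4.871 rad/s.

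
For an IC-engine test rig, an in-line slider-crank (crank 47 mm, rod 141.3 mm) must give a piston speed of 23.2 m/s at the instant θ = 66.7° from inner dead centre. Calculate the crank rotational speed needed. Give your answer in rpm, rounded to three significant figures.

For an in-line slider-crank, |v_piston| = rω|sinθ|·[1 + r cosθ/√(L² − r² sin²θ)].
With r = 0.047 m, L = 0.1413 m, θ = 66.7°: the bracketed kinematic factor |dx/dθ| = 0.049132 m.
ω = v/|dx/dθ| = 23.2/0.049132 = 472.2 rad/s.
N = 60ω/(2π) = 4509.2 rpm.

4510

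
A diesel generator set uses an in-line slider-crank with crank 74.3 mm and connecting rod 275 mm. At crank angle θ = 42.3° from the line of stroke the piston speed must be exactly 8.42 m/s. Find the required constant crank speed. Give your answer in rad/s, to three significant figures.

For an in-line slider-crank, |v_piston| = rω|sinθ|·[1 + r cosθ/√(L² − r² sin²θ)].
With r = 0.0743 m, L = 0.275 m, θ = 42.3°: the bracketed kinematic factor |dx/dθ| = 0.060167 m.
ω = v/|dx/dθ| = 8.42/0.060167 = 139.94 rad/s.

140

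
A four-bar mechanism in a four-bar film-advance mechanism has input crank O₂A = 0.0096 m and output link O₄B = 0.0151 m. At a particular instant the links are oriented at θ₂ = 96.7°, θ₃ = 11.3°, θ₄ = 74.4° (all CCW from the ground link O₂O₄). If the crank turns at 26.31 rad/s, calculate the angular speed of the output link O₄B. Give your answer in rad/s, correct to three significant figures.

ω₂ = 26.31 rad/s
Differentiating the loop-closure r₂e^{iθ₂}+r₃e^{iθ₃}=r₁+r₄e^{iθ₄} gives r₂ω₂e^{iθ₂}+r₃ω₃e^{iθ₃}=r₄ω₄e^{iθ₄}.
Eliminating the other unknown: ω₄ = r₂ω₂ sin(θ₂−θ₃) / [r₄ sin(θ₄−θ₃)].
Numerator sine = +0.99678; denominator sine = +0.89180.
Result = 0.0096·26.31·(+0.99678) / (0.0151·(+0.89180)) = +18.696 rad/s; magnitude 18.696 rad/s.

18.7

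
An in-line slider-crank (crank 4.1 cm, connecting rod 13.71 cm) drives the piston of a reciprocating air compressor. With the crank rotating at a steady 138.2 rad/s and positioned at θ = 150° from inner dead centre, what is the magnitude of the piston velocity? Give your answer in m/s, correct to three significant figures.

2.09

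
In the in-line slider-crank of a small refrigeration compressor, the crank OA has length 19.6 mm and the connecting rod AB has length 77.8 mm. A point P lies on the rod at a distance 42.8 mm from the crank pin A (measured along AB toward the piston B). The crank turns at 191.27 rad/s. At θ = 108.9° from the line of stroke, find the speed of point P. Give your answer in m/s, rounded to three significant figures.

3.43

ω = 191.3 rad/s.  Crank-pin speed |V_A| = rω = 3.7489 m/s, perpendicular to OA.
Rod angle: sinφ = −(r/L) sinθ ⇒ φ = -13.789°; ω_rod = −rω cosθ/√(L²−r²sin²θ) = +16.072 rad/s.
V_P = V_A + ω_rod × AP, with AP = 0.0428 m along the rod.
Components: V_Px = −rω sinθ − a·ω_rod·sinφ = -3.3828 m/s;  V_Py = rω cosθ + a·ω_rod·cosφ = -0.54629 m/s.
|V_P| = √(V_Px² + V_Py²) = 3.4266 m/s.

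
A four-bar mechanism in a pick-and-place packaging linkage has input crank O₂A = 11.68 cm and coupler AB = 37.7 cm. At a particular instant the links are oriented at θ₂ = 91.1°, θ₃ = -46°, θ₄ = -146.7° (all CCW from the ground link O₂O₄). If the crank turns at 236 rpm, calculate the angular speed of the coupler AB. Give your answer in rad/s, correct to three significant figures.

6.59

ω₂ = 24.71 rad/s (from 236 rpm).
Differentiating the loop-closure r₂e^{iθ₂}+r₃e^{iθ₃}=r₁+r₄e^{iθ₄} gives r₂ω₂e^{iθ₂}+r₃ω₃e^{iθ₃}=r₄ω₄e^{iθ₄}.
Eliminating the other unknown: ω₃ = r₂ω₂ sin(θ₄−θ₂) / [r₃ sin(θ₃−θ₄)].
Numerator sine = +0.84619; denominator sine = +0.98261.
Result = 0.1168·24.71·(+0.84619) / (0.377·(+0.98261)) = +6.5937 rad/s; magnitude 6.5937 rad/s.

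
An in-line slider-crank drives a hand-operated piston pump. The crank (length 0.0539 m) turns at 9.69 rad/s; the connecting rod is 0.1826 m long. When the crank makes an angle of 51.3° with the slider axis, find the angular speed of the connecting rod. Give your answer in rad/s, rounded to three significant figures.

1.84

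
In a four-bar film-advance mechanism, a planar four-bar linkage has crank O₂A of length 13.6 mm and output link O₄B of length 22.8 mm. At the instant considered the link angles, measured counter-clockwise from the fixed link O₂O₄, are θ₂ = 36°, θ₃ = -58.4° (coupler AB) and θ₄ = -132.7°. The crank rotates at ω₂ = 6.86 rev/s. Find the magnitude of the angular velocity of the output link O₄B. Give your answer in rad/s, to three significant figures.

ω₂ = 43.1 rad/s (from 6.86 rev/s).
Differentiating the loop-closure r₂e^{iθ₂}+r₃e^{iθ₃}=r₁+r₄e^{iθ₄} gives r₂ω₂e^{iθ₂}+r₃ω₃e^{iθ₃}=r₄ω₄e^{iθ₄}.
Eliminating the other unknown: ω₄ = r₂ω₂ sin(θ₂−θ₃) / [r₄ sin(θ₄−θ₃)].
Numerator sine = +0.99705; denominator sine = -0.96269.
Result = 0.0136·43.1·(+0.99705) / (0.0228·(-0.96269)) = -26.628 rad/s; magnitude 26.628 rad/s.

26.6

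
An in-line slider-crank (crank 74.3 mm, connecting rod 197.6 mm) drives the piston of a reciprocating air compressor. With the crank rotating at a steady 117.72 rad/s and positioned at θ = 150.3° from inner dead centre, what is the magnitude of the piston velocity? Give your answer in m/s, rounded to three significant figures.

ω = 117.7 rad/s
For an in-line slider-crank, x = r cosθ + √(L² − r² sin²θ), so v = −rω sinθ·[1 + r cosθ/√(L² − r² sin²θ)].
With r = 0.0743 m, L = 0.1976 m, θ = 150.3°: √(L² − r² sin²θ) = 0.19414 m.
v = −0.0743·117.7·0.49546·[1 + 0.0743·-0.86863/0.19414] = -2.8929 m/s.
|v| = 2.8929 m/s.

2.89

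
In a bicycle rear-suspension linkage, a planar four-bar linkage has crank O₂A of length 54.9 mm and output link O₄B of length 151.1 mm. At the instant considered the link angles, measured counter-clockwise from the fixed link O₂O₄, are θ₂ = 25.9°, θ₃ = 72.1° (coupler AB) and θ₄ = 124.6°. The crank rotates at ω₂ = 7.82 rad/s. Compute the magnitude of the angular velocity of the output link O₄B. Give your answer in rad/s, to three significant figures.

2.58

ω₂ = 7.82 rad/s
Differentiating the loop-closure r₂e^{iθ₂}+r₃e^{iθ₃}=r₁+r₄e^{iθ₄} gives r₂ω₂e^{iθ₂}+r₃ω₃e^{iθ₃}=r₄ω₄e^{iθ₄}.
Eliminating the other unknown: ω₄ = r₂ω₂ sin(θ₂−θ₃) / [r₄ sin(θ₄−θ₃)].
Numerator sine = -0.72176; denominator sine = +0.79335.
Result = 0.0549·7.82·(-0.72176) / (0.1511·(+0.79335)) = -2.5849 rad/s; magnitude 2.5849 rad/s.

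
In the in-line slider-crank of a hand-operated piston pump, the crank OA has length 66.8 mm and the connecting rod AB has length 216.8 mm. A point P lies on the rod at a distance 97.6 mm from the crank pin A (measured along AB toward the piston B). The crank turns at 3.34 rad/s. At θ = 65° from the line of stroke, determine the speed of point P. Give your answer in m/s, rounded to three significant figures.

ω = 3.34 rad/s.  Crank-pin speed |V_A| = rω = 0.22311 m/s, perpendicular to OA.
Rod angle: sinφ = −(r/L) sinθ ⇒ φ = -16.215°; ω_rod = −rω cosθ/√(L²−r²sin²θ) = -0.45294 rad/s.
V_P = V_A + ω_rod × AP, with AP = 0.0976 m along the rod.
Components: V_Px = −rω sinθ − a·ω_rod·sinφ = -0.21455 m/s;  V_Py = rω cosθ + a·ω_rod·cosφ = +0.051843 m/s.
|V_P| = √(V_Px² + V_Py²) = 0.22073 m/s.

0.221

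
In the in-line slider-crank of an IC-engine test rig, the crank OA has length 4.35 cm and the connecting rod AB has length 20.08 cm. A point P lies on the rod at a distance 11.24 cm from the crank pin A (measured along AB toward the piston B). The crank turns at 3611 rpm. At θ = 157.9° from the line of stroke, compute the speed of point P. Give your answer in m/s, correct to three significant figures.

ω = 378.1 rad/s.  Crank-pin speed |V_A| = rω = 16.449 m/s, perpendicular to OA.
Rod angle: sinφ = −(r/L) sinθ ⇒ φ = -4.675°; ω_rod = −rω cosθ/√(L²−r²sin²θ) = +76.153 rad/s.
V_P = V_A + ω_rod × AP, with AP = 0.1124 m along the rod.
Components: V_Px = −rω sinθ − a·ω_rod·sinφ = -5.491 m/s;  V_Py = rω cosθ + a·ω_rod·cosφ = -6.7095 m/s.
|V_P| = √(V_Px² + V_Py²) = 8.67 m/s.

8.67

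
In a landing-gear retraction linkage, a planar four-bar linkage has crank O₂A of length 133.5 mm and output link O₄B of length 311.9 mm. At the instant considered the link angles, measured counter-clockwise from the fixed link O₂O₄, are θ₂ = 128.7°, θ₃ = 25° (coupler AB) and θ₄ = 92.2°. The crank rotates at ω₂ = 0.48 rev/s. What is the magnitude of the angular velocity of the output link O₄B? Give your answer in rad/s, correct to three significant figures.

1.36

ω₂ = 3.016 rad/s (from 0.48 rev/s).
Differentiating the loop-closure r₂e^{iθ₂}+r₃e^{iθ₃}=r₁+r₄e^{iθ₄} gives r₂ω₂e^{iθ₂}+r₃ω₃e^{iθ₃}=r₄ω₄e^{iθ₄}.
Eliminating the other unknown: ω₄ = r₂ω₂ sin(θ₂−θ₃) / [r₄ sin(θ₄−θ₃)].
Numerator sine = +0.97155; denominator sine = +0.92186.
Result = 0.1335·3.016·(+0.97155) / (0.3119·(+0.92186)) = +1.3605 rad/s; magnitude 1.3605 rad/s.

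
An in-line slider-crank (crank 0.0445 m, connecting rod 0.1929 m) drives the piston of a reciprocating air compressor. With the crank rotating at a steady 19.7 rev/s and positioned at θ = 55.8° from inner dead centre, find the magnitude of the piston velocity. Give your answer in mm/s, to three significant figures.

5160

ω = 2π·19.7 = 123.8 rad/s
For an in-line slider-crank, x = r cosθ + √(L² − r² sin²θ), so v = −rω sinθ·[1 + r cosθ/√(L² − r² sin²θ)].
With r = 0.0445 m, L = 0.1929 m, θ = 55.8°: √(L² − r² sin²θ) = 0.18936 m.
v = −0.0445·123.8·0.82708·[1 + 0.0445·0.56208/0.18936] = -5.1575 m/s.
|v| = 5.1575 m/s = 5157.5 mm/s.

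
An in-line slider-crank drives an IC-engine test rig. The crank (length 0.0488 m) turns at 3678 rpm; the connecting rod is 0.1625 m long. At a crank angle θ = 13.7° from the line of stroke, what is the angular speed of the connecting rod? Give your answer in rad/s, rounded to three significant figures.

113

ω = 385.2 rad/s (converted from 3678 rpm).
The rod makes angle φ with the slider axis where L sinφ = r sinθ; differentiating, L cosφ·φ̇ = r ω cosθ.
L cosφ = √(L² − r² sin²θ) = 0.16209 m.
|ω_rod| = r ω |cosθ| / √(L² − r² sin²θ) = 0.0488·385.2·0.97155/0.16209 = 112.66 rad/s.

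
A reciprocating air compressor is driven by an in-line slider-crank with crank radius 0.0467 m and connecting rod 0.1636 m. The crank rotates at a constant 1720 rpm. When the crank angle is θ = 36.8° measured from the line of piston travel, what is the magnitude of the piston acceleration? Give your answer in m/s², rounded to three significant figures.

1350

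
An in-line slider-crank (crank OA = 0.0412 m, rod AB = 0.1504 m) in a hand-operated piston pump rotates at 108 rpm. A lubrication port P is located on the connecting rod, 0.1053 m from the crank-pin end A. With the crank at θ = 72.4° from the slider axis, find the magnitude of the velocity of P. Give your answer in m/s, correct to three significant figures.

0.473

ω = 11.31 rad/s.  Crank-pin speed |V_A| = rω = 0.46596 m/s, perpendicular to OA.
Rod angle: sinφ = −(r/L) sinθ ⇒ φ = -15.136°; ω_rod = −rω cosθ/√(L²−r²sin²θ) = -0.97045 rad/s.
V_P = V_A + ω_rod × AP, with AP = 0.1053 m along the rod.
Components: V_Px = −rω sinθ − a·ω_rod·sinφ = -0.47083 m/s;  V_Py = rω cosθ + a·ω_rod·cosφ = +0.042249 m/s.
|V_P| = √(V_Px² + V_Py²) = 0.47272 m/s.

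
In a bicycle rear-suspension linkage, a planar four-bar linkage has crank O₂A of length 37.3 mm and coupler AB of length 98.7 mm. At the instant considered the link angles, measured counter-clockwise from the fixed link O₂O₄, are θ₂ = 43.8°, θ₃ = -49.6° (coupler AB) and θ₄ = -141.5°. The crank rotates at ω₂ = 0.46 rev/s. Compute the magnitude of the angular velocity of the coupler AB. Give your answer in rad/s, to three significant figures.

ω₂ = 2.89 rad/s (from 0.46 rev/s).
Differentiating the loop-closure r₂e^{iθ₂}+r₃e^{iθ₃}=r₁+r₄e^{iθ₄} gives r₂ω₂e^{iθ₂}+r₃ω₃e^{iθ₃}=r₄ω₄e^{iθ₄}.
Eliminating the other unknown: ω₃ = r₂ω₂ sin(θ₄−θ₂) / [r₃ sin(θ₃−θ₄)].
Numerator sine = +0.09237; denominator sine = +0.99945.
Result = 0.0373·2.89·(+0.09237) / (0.0987·(+0.99945)) = +0.10095 rad/s; magnitude 0.10095 rad/s.

0.101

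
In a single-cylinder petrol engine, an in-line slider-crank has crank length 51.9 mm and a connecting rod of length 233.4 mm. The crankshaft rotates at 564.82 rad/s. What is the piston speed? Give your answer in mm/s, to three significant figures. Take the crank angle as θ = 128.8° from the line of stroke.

19600

ω = 564.8 rad/s
For an in-line slider-crank, x = r cosθ + √(L² − r² sin²θ), so v = −rω sinθ·[1 + r cosθ/√(L² − r² sin²θ)].
With r = 0.0519 m, L = 0.2334 m, θ = 128.8°: √(L² − r² sin²θ) = 0.22987 m.
v = −0.0519·564.8·0.77934·[1 + 0.0519·-0.62660/0.22987] = -19.614 m/s.
|v| = 19.614 m/s = 19614 mm/s.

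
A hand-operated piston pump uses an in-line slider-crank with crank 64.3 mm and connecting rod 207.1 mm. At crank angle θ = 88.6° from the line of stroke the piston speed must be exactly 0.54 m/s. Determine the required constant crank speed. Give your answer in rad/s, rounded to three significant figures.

For an in-line slider-crank, |v_piston| = rω|sinθ|·[1 + r cosθ/√(L² − r² sin²θ)].
With r = 0.0643 m, L = 0.2071 m, θ = 88.6°: the bracketed kinematic factor |dx/dθ| = 0.064794 m.
ω = v/|dx/dθ| = 0.54/0.064794 = 8.3341 rad/s.

8.33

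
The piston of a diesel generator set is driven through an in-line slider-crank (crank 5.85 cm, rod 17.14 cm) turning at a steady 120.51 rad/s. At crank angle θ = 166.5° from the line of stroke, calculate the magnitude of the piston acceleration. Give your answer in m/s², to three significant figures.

565

ω = 120.5 rad/s
x(θ) = r cosθ + √(L² − r² sin²θ); with ω constant, a = ω²·d²x/dθ².
d²x/dθ² = −r cosθ − r²(cos2θ)/√u − r⁴ sin²2θ/(4u^{3/2}),  u = L² − r² sin²θ = 0.0291915 m².
Substituting r = 0.0585 m, L = 0.1714 m, θ = 166.5°: d²x/dθ² = +0.038916 m.
a = ω²·d²x/dθ² = (120.5)²·(+0.038916) = +565.16 m/s²;  |a| = 565.16 m/s².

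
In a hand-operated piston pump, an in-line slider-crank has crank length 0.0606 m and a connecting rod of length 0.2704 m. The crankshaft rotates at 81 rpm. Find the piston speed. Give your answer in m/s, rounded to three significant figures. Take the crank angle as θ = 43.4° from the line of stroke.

ω = 2π·81/60 = 8.482 rad/s
For an in-line slider-crank, x = r cosθ + √(L² − r² sin²θ), so v = −rω sinθ·[1 + r cosθ/√(L² − r² sin²θ)].
With r = 0.0606 m, L = 0.2704 m, θ = 43.4°: √(L² − r² sin²θ) = 0.26717 m.
v = −0.0606·8.482·0.68709·[1 + 0.0606·0.72657/0.26717] = -0.41139 m/s.
|v| = 0.41139 m/s.

0.411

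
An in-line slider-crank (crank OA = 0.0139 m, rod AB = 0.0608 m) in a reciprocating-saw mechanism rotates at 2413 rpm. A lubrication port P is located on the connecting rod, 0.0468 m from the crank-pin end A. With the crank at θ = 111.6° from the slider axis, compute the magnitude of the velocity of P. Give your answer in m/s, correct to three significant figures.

ω = 252.7 rad/s.  Crank-pin speed |V_A| = rω = 3.5124 m/s, perpendicular to OA.
Rod angle: sinφ = −(r/L) sinθ ⇒ φ = -12.273°; ω_rod = −rω cosθ/√(L²−r²sin²θ) = +21.764 rad/s.
V_P = V_A + ω_rod × AP, with AP = 0.0468 m along the rod.
Components: V_Px = −rω sinθ − a·ω_rod·sinφ = -3.0492 m/s;  V_Py = rω cosθ + a·ω_rod·cosφ = -0.29773 m/s.
|V_P| = √(V_Px² + V_Py²) = 3.0637 m/s.

3.06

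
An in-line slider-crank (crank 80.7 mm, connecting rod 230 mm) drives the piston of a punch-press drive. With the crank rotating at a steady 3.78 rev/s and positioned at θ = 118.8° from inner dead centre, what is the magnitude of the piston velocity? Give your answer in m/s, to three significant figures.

ω = 2π·3.78 = 23.75 rad/s
For an in-line slider-crank, x = r cosθ + √(L² − r² sin²θ), so v = −rω sinθ·[1 + r cosθ/√(L² − r² sin²θ)].
With r = 0.0807 m, L = 0.23 m, θ = 118.8°: √(L² − r² sin²θ) = 0.21886 m.
v = −0.0807·23.75·0.87631·[1 + 0.0807·-0.48175/0.21886] = -1.3812 m/s.
|v| = 1.3812 m/s.

1.38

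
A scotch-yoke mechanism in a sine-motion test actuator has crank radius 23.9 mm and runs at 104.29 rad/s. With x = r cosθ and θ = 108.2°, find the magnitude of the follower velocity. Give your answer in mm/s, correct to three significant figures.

2370

ω = 104.3 rad/s
x = r cosθ ⇒ ẋ = −rω sinθ.
|v| = rω|sinθ| = 0.0239·104.3·|sin 108.2°| = 2.3678 m/s = 2367.8 mm/s.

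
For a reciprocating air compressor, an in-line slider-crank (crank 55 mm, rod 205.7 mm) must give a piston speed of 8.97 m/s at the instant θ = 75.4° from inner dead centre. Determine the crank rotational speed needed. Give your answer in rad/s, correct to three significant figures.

158

For an in-line slider-crank, |v_piston| = rω|sinθ|·[1 + r cosθ/√(L² − r² sin²θ)].
With r = 0.055 m, L = 0.2057 m, θ = 75.4°: the bracketed kinematic factor |dx/dθ| = 0.056938 m.
ω = v/|dx/dθ| = 8.97/0.056938 = 157.54 rad/s.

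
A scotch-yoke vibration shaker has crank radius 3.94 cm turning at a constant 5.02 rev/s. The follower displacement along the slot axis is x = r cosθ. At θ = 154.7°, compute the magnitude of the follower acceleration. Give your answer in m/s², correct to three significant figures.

ω = 31.54 rad/s (from 5.02 rev/s).
x = r cosθ ⇒ ẍ = −rω² cosθ (ω constant).
|a| = rω²|cosθ| = 0.0394·(31.54)²·|cos 154.7°| = 35.438 m/s².

35.4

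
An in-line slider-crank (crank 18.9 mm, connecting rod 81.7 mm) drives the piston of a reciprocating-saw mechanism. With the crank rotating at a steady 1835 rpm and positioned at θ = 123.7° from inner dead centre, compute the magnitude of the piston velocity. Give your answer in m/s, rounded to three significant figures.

ω = 2π·1835/60 = 192.2 rad/s
For an in-line slider-crank, x = r cosθ + √(L² − r² sin²θ), so v = −rω sinθ·[1 + r cosθ/√(L² − r² sin²θ)].
With r = 0.0189 m, L = 0.0817 m, θ = 123.7°: √(L² − r² sin²θ) = 0.080173 m.
v = −0.0189·192.2·0.83195·[1 + 0.0189·-0.55484/0.080173] = -2.6263 m/s.
|v| = 2.6263 m/s.

2.63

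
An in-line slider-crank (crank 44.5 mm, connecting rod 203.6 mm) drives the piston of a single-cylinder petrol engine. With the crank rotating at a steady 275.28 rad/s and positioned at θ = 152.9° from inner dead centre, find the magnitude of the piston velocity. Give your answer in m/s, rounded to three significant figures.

ω = 275.3 rad/s
For an in-line slider-crank, x = r cosθ + √(L² − r² sin²θ), so v = −rω sinθ·[1 + r cosθ/√(L² − r² sin²θ)].
With r = 0.0445 m, L = 0.2036 m, θ = 152.9°: √(L² − r² sin²θ) = 0.20259 m.
v = −0.0445·275.3·0.45554·[1 + 0.0445·-0.89021/0.20259] = -4.4892 m/s.
|v| = 4.4892 m/s.

4.49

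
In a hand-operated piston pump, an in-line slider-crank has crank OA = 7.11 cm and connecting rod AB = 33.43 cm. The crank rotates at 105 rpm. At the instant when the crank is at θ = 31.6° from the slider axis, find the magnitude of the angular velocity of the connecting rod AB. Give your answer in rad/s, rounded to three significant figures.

2.00

ω = 11 rad/s (converted from 105 rpm).
The rod makes angle φ with the slider axis where L sinφ = r sinθ; differentiating, L cosφ·φ̇ = r ω cosθ.
L cosφ = √(L² − r² sin²θ) = 0.33222 m.
|ω_rod| = r ω |cosθ| / √(L² − r² sin²θ) = 0.0711·11·0.85173/0.33222 = 2.0043 rad/s.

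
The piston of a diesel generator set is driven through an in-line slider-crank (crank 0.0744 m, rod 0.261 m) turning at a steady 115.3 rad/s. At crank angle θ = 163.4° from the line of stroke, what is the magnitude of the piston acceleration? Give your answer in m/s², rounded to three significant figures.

709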